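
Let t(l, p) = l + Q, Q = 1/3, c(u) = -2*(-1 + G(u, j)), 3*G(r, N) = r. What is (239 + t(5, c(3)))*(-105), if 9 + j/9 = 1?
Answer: -25655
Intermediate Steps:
j = -72 (j = -81 + 9*1 = -81 + 9 = -72)
G(r, N) = r/3
c(u) = 2 - 2*u/3 (c(u) = -2*(-1 + u/3) = 2 - 2*u/3)
Q = 1/3 ≈ 0.33333
t(l, p) = 1/3 + l (t(l, p) = l + 1/3 = 1/3 + l)
(239 + t(5, c(3)))*(-105) = (239 + (1/3 + 5))*(-105) = (239 + 16/3)*(-105) = (733/3)*(-105) = -25655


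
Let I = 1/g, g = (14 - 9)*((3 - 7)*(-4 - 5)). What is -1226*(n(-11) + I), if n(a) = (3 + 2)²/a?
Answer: 2751757/990 ≈ 2779.6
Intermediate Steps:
g = 180 (g = 5*(-4*(-9)) = 5*36 = 180)
I = 1/180 ≈ 0.0055556
n(a) = 25/a (n(a) = 5²/a = 25/a)
-1226*(n(-11) + I) = -1226*(25/(-11) + 1/180) = -1226*(25*(-1/11) + 1/180) = -1226*(-25/11 + 1/180) = -1226*(-4489/1980) = 2751757/990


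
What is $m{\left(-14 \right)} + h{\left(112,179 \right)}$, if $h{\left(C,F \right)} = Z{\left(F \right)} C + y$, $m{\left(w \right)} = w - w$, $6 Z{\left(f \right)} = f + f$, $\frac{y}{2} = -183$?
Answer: $\frac{18950}{3} \approx 6316.7$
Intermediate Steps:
$y = -366$ ($y = 2 \left(-183\right) = -366$)
$Z{\left(f \right)} = \frac{f}{3}$ ($Z{\left(f \right)} = \frac{f + f}{6} = \frac{2 f}{6} = \frac{f}{3}$)
$m{\left(w \right)} = 0$
$h{\left(C,F \right)} = -366 + \frac{C F}{3}$ ($h{\left(C,F \right)} = \frac{F}{3} C - 366 = \frac{C F}{3} - 366 = -366 + \frac{C F}{3}$)
$m{\left(-14 \right)} + h{\left(112,179 \right)} = 0 - \left(366 - \frac{20048}{3}\right) = 0 + \left(-366 + \frac{20048}{3}\right) = 0 + \frac{18950}{3} = \frac{18950}{3}$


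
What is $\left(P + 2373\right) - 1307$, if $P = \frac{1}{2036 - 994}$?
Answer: $\frac{1110773}{1042} \approx 1066.0$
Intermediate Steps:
$P = \frac{1}{1042} \approx 0.00095969$
$\left(P + 2373\right) - 1307 = \left(\frac{1}{1042} + 2373\right) - 1307 = \frac{2472667}{1042} - 1307 = \frac{1110773}{1042}$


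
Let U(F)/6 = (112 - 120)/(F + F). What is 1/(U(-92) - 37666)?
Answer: -23/866312 ≈ -2.6549e-5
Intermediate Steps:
U(F) = -24/F (U(F) = 6*((112 - 120)/(F + F)) = 6*(-8*1/(2*F)) = 6*(-4/F) = -24/F)
1/(U(-92) - 37666) = 1/(-24/(-92) - 37666) = 1/(-24*(-1/92) - 37666) = 1/(6/23 - 37666) = 1/(-866312/23) = -23/866312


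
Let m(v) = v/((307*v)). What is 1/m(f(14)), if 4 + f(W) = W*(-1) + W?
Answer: 307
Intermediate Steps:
f(W) = -4 (f(W) = -4 + (W*(-1) + W) = -4 + (-W + W) = -4 + 0 = -4)
m(v) = 1/307 (m(v) = v*(1/(307*v)) = 1/307)
1/m(f(14)) = 1/(1/307) = 307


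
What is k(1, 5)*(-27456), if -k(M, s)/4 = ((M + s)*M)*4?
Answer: 2635776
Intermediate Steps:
k(M, s) = -16*M*(M + s) (k(M, s) = -4*(M + s)*M*4 = -4*M*(M + s)*4 = -16*M*(M + s))
k(1, 5)*(-27456) = -16*1*(1 + 5)*(-27456) = -16*1*6*(-27456) = -96*(-27456) = 2635776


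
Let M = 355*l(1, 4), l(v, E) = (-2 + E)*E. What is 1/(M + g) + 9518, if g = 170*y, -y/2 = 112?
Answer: 335414319/35240 ≈ 9518.0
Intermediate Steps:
y = -224 (y = -2*112 = -224)
l(v, E) = E*(-2 + E)
g = -38080 (g = 170*(-224) = -38080)
M = 2840 (M = 355*(4*(-2 + 4)) = 355*(4*2) = 355*8 = 2840)
1/(M + g) + 9518 = 1/(2840 - 38080) + 9518 = 1/(-35240) + 9518 = -1/35240 + 9518 = 335414319/35240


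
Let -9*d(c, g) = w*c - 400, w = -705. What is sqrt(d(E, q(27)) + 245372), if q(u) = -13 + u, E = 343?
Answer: sqrt(2450563)/3 ≈ 521.81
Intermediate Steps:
d(c, g) = 400/9 + 235*c/3 (d(c, g) = -(-705*c - 400)/9 = -(-400 - 705*c)/9 = 400/9 + 235*c/3)
sqrt(d(E, q(27)) + 245372) = sqrt((400/9 + (235/3)*343) + 245372) = sqrt((400/9 + 80605/3) + 245372) = sqrt(242215/9 + 245372) = sqrt(2450563/9) = sqrt(2450563)/3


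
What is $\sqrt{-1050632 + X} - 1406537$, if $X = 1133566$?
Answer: $-1406537 + \sqrt{82934} \approx -1.4062 \cdot 10^{6}$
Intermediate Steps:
$\sqrt{-1050632 + X} - 1406537 = \sqrt{-1050632 + 1133566} - 1406537 = \sqrt{82934} - 1406537 = -1406537 + \sqrt{82934}$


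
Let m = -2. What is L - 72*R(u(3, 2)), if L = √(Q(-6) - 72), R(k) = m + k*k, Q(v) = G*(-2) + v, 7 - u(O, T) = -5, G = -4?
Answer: -10224 + I*√70 ≈ -10224.0 + 8.3666*I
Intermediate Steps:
u(O, T) = 12 (u(O, T) = 7 - 1*(-5) = 7 + 5 = 12)
Q(v) = 8 + v (Q(v) = -4*(-2) + v = 8 + v)
R(k) = -2 + k² (R(k) = -2 + k*k = -2 + k²)
L = I*√70 (L = √((8 - 6) - 72) = √(2 - 72) = √(-70) = I*√70 ≈ 8.3666*I)
L - 72*R(u(3, 2)) = I*√70 - 72*(-2 + 12²) = I*√70 - 72*(-2 + 144) = I*√70 - 72*142 = I*√70 - 10224 = -10224 + I*√70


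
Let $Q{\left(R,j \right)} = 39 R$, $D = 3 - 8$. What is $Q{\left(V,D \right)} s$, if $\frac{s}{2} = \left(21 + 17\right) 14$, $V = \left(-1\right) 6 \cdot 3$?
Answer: $-746928$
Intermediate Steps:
$D = -5$ ($D = 3 - 8 = -5$)
$V = -18$ ($V = \left(-6\right) 3 = -18$)
$s = 1064$ ($s = 2 \left(21 + 17\right) 14 = 2 \cdot 38 \cdot 14 = 2 \cdot 532 = 1064$)
$Q{\left(V,D \right)} s = 39 \left(-18\right) 1064 = \left(-702\right) 1064 = -746928$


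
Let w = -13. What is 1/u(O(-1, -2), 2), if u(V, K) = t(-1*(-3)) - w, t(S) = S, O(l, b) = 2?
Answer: 1/16 ≈ 0.062500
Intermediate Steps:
u(V, K) = 16 (u(V, K) = -1*(-3) - 1*(-13) = 3 + 13 = 16)
1/u(O(-1, -2), 2) = 1/16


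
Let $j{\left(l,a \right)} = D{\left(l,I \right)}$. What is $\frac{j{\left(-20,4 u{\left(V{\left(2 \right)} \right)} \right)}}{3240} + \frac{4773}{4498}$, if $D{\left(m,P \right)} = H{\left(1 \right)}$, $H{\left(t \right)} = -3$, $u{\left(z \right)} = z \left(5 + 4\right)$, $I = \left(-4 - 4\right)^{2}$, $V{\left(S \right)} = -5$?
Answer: $\frac{2575171}{2428920} \approx 1.0602$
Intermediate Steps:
$I = 64$ ($I = \left(-8\right)^{2} = 64$)
$u{\left(z \right)} = 9 z$ ($u{\left(z \right)} = z 9 = 9 z$)
$D{\left(m,P \right)} = -3$
$j{\left(l,a \right)} = -3$
$\frac{j{\left(-20,4 u{\left(V{\left(2 \right)} \right)} \right)}}{3240} + \frac{4773}{4498} = - \frac{3}{3240} + \frac{4773}{4498} = \left(-3\right) \frac{1}{3240} + 4773 \cdot \frac{1}{4498} = - \frac{1}{1080} + \frac{4773}{4498} = \frac{2575171}{2428920}$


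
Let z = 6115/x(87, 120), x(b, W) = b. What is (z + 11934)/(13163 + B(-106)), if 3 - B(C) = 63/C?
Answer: 110703538/121422333 ≈ 0.91172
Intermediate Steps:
B(C) = 3 - 63/C
z = 6115/87 ≈ 70.287
(z + 11934)/(13163 + B(-106)) = (6115/87 + 11934)/(13163 + (3 - 63/(-106))) = 1044373/(87*(13163 + (3 - 63*(-1/106)))) = 1044373/(87*(13163 + (3 + 63/106))) = 1044373/(87*(13163 + 381/106)) = 1044373/(87*(1395659/106)) = (1044373/87)*(106/1395659) = 110703538/121422333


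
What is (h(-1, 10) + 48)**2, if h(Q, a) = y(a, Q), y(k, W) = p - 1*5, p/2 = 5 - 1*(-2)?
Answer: 3249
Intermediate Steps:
p = 14 (p = 2*(5 - 1*(-2)) = 2*(5 + 2) = 2*7 = 14)
y(k, W) = 9 (y(k, W) = 14 - 1*5 = 14 - 5 = 9)
h(Q, a) = 9
(h(-1, 10) + 48)**2 = (9 + 48)**2 = 57**2 = 3249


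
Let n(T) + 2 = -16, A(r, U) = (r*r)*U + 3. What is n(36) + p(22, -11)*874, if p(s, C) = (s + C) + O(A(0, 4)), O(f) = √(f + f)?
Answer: 9596 + 874*√6 ≈ 11737.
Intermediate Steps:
A(r, U) = 3 + U*r² (A(r, U) = r²*U + 3 = U*r² + 3 = 3 + U*r²)
O(f) = √2*√f (O(f) = √(2*f) = √2*√f)
n(T) = -18 (n(T) = -2 - 16 = -18)
p(s, C) = C + s + √6 (p(s, C) = (s + C) + √2*√(3 + 4*0²) = (C + s) + √2*√(3 + 4*0) = (C + s) + √2*√(3 + 0) = (C + s) + √2*√3 = (C + s) + √6 = C + s + √6)
n(36) + p(22, -11)*874 = -18 + (-11 + 22 + √6)*874 = -18 + (11 + √6)*874 = -18 + (9614 + 874*√6) = 9596 + 874*√6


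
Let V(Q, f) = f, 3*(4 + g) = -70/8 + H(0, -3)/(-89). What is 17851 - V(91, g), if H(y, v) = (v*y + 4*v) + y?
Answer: 19072207/1068 ≈ 17858.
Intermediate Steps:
H(y, v) = y + 4*v + v*y (H(y, v) = (4*v + v*y) + y = y + 4*v + v*y)
g = -7339/1068 (g = -4 + (-70/8 + (0 + 4*(-3) - 3*0)/(-89))/3 = -4 + (-70*⅛ + (0 - 12 + 0)*(-1/89))/3 = -4 + (-35/4 - 12*(-1/89))/3 = -4 + (-35/4 + 12/89)/3 = -4 + (⅓)*(-3067/356) = -4 - 3067/1068 = -7339/1068 ≈ -6.8717)
17851 - V(91, g) = 17851 - 1*(-7339/1068) = 17851 + 7339/1068 = 19072207/1068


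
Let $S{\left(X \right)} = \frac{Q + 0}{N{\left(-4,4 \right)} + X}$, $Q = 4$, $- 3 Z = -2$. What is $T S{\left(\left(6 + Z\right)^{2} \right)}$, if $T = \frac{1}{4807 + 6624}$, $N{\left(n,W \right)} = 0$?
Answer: $\frac{9}{1143100} \approx 7.8733 \cdot 10^{-6}$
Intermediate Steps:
$Z = \frac{2}{3}$ ($Z = \left(- \frac{1}{3}\right) \left(-2\right) = \frac{2}{3} \approx 0.66667$)
$S{\left(X \right)} = \frac{4}{X}$ ($S{\left(X \right)} = \frac{4 + 0}{0 + X} = \frac{4}{X}$)
$T = \frac{1}{11431} \approx 8.7481 \cdot 10^{-5}$
$T S{\left(\left(6 + Z\right)^{2} \right)} = \frac{4 \frac{1}{\left(6 + \frac{2}{3}\right)^{2}}}{11431} = \frac{4 \frac{1}{\left(\frac{20}{3}\right)^{2}}}{11431} = \frac{4 \frac{1}{\frac{400}{9}}}{11431} = \frac{4 \cdot \frac{9}{400}}{11431} = \frac{1}{11431} \cdot \frac{9}{100} = \frac{9}{1143100}$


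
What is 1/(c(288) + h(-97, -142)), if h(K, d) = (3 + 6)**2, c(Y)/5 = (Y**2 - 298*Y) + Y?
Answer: -1/12879 ≈ -7.7646e-5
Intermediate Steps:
c(Y) = -1485*Y + 5*Y**2 (c(Y) = 5*((Y**2 - 298*Y) + Y) = 5*(Y**2 - 297*Y) = -1485*Y + 5*Y**2)
h(K, d) = 81 (h(K, d) = 9**2 = 81)
1/(c(288) + h(-97, -142)) = 1/(5*288*(-297 + 288) + 81) = 1/(5*288*(-9) + 81) = 1/(-12960 + 81) = 1/(-12879) = -1/12879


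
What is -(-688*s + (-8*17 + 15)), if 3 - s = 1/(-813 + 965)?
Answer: 41429/19 ≈ 2180.5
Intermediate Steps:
s = 455/152 (s = 3 - 1/(-813 + 965) = 3 - 1/152 = 455/152 ≈ 2.9934)
-(-688*s + (-8*17 + 15)) = -(-688*455/152 + (-8*17 + 15)) = -(-39130/19 + (-136 + 15)) = -(-39130/19 - 121) = -1*(-41429/19) = 41429/19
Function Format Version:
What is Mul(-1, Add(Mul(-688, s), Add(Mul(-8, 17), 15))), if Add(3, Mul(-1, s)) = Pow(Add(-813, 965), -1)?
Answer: Rational(41429, 19) ≈ 2180.5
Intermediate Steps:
s = Rational(455, 152) (s = Add(3, Mul(-1, Pow(Add(-813, 965), -1))) = Add(3, Mul(-1, Pow(152, -1))) = Add(3, Mul(-1, Rational(1, 152))) = Add(3, Rational(-1, 152)) = Rational(455, 152) ≈ 2.9934)
Mul(-1, Add(Mul(-688, s), Add(Mul(-8, 17), 15))) = Mul(-1, Add(Mul(-688, Rational(455, 152)), Add(Mul(-8, 17), 15))) = Mul(-1, Add(Rational(-39130, 19), Add(-136, 15))) = Mul(-1, Add(Rational(-39130, 19), -121)) = Mul(-1, Rational(-41429, 19)) = Rational(41429, 19)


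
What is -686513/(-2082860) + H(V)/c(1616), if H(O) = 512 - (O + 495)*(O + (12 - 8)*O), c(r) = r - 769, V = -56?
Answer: 257673052031/1764182420 ≈ 146.06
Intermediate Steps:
c(r) = -769 + r
H(O) = 512 - 5*O*(495 + O) (H(O) = 512 - (495 + O)*(O + 4*O) = 512 - (495 + O)*5*O = 512 - 5*O*(495 + O))
-686513/(-2082860) + H(V)/c(1616) = -686513/(-2082860) + (512 - 2475*(-56) - 5*(-56)**2)/(-769 + 1616) = -686513*(-1/2082860) + (512 + 138600 - 5*3136)/847 = 686513/2082860 + (512 + 138600 - 15680)*(1/847) = 686513/2082860 + 123432*(1/847) = 686513/2082860 + 123432/847 = 257673052031/1764182420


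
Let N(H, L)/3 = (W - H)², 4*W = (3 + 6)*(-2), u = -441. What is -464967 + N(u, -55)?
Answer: 426519/4 ≈ 1.0663e+5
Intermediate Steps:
W = -9/2 (W = ((3 + 6)*(-2))/4 = (9*(-2))/4 = (¼)*(-18) = -9/2 ≈ -4.5000)
N(H, L) = 3*(-9/2 - H)²
-464967 + N(u, -55) = -464967 + 3*(9 + 2*(-441))²/4 = -464967 + 3*(9 - 882)²/4 = -464967 + (¾)*(-873)² = -464967 + (¾)*762129 = -464967 + 2286387/4 = 426519/4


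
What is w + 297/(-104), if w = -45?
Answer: -4977/104 ≈ -47.856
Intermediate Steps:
w + 297/(-104) = -45 + 297/(-104) = -45 + 297*(-1/104) = -45 - 297/104 = -4977/104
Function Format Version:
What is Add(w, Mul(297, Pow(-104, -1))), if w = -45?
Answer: Rational(-4977, 104) ≈ -47.856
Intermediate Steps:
Add(w, Mul(297, Pow(-104, -1))) = Add(-45, Mul(297, Pow(-104, -1))) = Add(-45, Mul(297, Rational(-1, 104))) = Add(-45, Rational(-297, 104)) = Rational(-4977, 104)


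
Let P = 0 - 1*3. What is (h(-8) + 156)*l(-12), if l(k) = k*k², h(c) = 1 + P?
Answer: -266112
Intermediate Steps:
P = -3 (P = 0 - 3 = -3)
h(c) = -2 (h(c) = 1 - 3 = -2)
l(k) = k³
(h(-8) + 156)*l(-12) = (-2 + 156)*(-12)³ = 154*(-1728) = -266112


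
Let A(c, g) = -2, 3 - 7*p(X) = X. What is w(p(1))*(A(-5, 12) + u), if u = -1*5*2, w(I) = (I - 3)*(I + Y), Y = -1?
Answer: -1140/49 ≈ -23.265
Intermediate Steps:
p(X) = 3/7 - X/7
w(I) = (-1 + I)*(-3 + I) (w(I) = (I - 3)*(I - 1) = (-3 + I)*(-1 + I) = (-1 + I)*(-3 + I))
u = -10 (u = -5*2 = -10)
w(p(1))*(A(-5, 12) + u) = (3 + (3/7 - 1/7*1)**2 - 4*(3/7 - 1/7*1))*(-2 - 10) = (3 + (3/7 - 1/7)**2 - 4*(3/7 - 1/7))*(-12) = (3 + (2/7)**2 - 4*2/7)*(-12) = (3 + 4/49 - 8/7)*(-12) = (95/49)*(-12) = -1140/49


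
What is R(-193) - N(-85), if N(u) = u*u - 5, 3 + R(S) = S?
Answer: -7416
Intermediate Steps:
R(S) = -3 + S
N(u) = -5 + u**2 (N(u) = u**2 - 5 = -5 + u**2)
R(-193) - N(-85) = (-3 - 193) - (-5 + (-85)**2) = -196 - (-5 + 7225) = -196 - 1*7220 = -196 - 7220 = -7416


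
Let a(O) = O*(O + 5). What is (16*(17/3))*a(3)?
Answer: 2176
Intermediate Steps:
a(O) = O*(5 + O)
(16*(17/3))*a(3) = (16*(17/3))*(3*(5 + 3)) = (16*(17*(⅓)))*(3*8) = (16*(17/3))*24 = (272/3)*24 = 2176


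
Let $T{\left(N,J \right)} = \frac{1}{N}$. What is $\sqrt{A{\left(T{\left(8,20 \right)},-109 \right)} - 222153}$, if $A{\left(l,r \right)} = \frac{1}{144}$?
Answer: $\frac{i \sqrt{31990031}}{12} \approx 471.33 i$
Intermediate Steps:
$A{\left(l,r \right)} = \frac{1}{144}$
$\sqrt{A{\left(T{\left(8,20 \right)},-109 \right)} - 222153} = \sqrt{\frac{1}{144} - 222153} = \sqrt{- \frac{31990031}{144}} = \frac{i \sqrt{31990031}}{12}$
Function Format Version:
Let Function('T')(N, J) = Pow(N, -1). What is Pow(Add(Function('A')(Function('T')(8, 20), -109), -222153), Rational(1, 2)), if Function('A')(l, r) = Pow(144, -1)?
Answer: Mul(Rational(1, 12), I, Pow(31990031, Rational(1, 2))) ≈ Mul(471.33, I)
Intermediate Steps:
Function('A')(l, r) = Rational(1, 144)
Pow(Add(Function('A')(Function('T')(8, 20), -109), -222153), Rational(1, 2)) = Pow(Add(Rational(1, 144), -222153), Rational(1, 2)) = Pow(Rational(-31990031, 144), Rational(1, 2)) = Mul(Rational(1, 12), I, Pow(31990031, Rational(1, 2)))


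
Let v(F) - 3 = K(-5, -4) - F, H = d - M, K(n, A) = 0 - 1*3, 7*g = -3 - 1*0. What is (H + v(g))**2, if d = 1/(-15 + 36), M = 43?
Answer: 797449/441 ≈ 1808.3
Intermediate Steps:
d = 1/21 ≈ 0.047619
g = -3/7 (g = (-3 - 1*0)/7 = (-3 + 0)/7 = (1/7)*(-3) = -3/7 ≈ -0.42857)
K(n, A) = -3 (K(n, A) = 0 - 3 = -3)
H = -902/21 (H = 1/21 - 1*43 = 1/21 - 43 = -902/21 ≈ -42.952)
v(F) = -F (v(F) = 3 + (-3 - F) = -F)
(H + v(g))**2 = (-902/21 - 1*(-3/7))**2 = (-902/21 + 3/7)**2 = (-893/21)**2 = 797449/441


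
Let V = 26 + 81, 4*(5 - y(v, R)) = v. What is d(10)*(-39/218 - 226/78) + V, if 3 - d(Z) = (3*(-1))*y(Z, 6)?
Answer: 423391/5668 ≈ 74.698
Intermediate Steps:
y(v, R) = 5 - v/4
d(Z) = 18 - 3*Z/4 (d(Z) = 3 - 3*(-1)*(5 - Z/4) = 3 - (-3)*(5 - Z/4) = 3 - (-15 + 3*Z/4) = 3 + (15 - 3*Z/4) = 18 - 3*Z/4)
V = 107
d(10)*(-39/218 - 226/78) + V = (18 - 3/4*10)*(-39/218 - 226/78) + 107 = (18 - 15/2)*(-39*1/218 - 226*1/78) + 107 = 21*(-39/218 - 113/39)/2 + 107 = (21/2)*(-26155/8502) + 107 = -183085/5668 + 107 = 423391/5668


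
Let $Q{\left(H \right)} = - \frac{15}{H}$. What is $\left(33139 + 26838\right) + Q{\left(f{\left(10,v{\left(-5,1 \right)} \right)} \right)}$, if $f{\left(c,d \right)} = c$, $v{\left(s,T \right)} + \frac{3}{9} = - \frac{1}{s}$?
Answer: $\frac{119951}{2} \approx 59976.0$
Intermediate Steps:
$v{\left(s,T \right)} = - \frac{1}{3} - \frac{1}{s}$
$\left(33139 + 26838\right) + Q{\left(f{\left(10,v{\left(-5,1 \right)} \right)} \right)} = \left(33139 + 26838\right) - \frac{15}{10} = 59977 - \frac{3}{2} = \frac{119951}{2}$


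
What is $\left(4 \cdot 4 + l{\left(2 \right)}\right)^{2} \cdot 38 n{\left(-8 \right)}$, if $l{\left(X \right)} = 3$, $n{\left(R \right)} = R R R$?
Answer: $-7023616$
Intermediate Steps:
$n{\left(R \right)} = R^{3}$ ($n{\left(R \right)} = R^{2} R = R^{3}$)
$\left(4 \cdot 4 + l{\left(2 \right)}\right)^{2} \cdot 38 n{\left(-8 \right)} = \left(4 \cdot 4 + 3\right)^{2} \cdot 38 \left(-8\right)^{3} = \left(16 + 3\right)^{2} \cdot 38 \left(-512\right) = 19^{2} \cdot 38 \left(-512\right) = 361 \cdot 38 \left(-512\right) = 13718 \left(-512\right) = -7023616$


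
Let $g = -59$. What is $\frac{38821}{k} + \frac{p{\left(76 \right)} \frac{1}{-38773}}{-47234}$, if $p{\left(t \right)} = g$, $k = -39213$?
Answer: $- \frac{71096932416689}{71814840424866} \approx -0.99$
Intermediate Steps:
$p{\left(t \right)} = -59$
$\frac{38821}{k} + \frac{p{\left(76 \right)} \frac{1}{-38773}}{-47234} = \frac{38821}{-39213} + \frac{\left(-59\right) \frac{1}{-38773}}{-47234} = 38821 \left(- \frac{1}{39213}\right) + \left(-59\right) \left(- \frac{1}{38773}\right) \left(- \frac{1}{47234}\right) = - \frac{38821}{39213} + \frac{59}{38773} \left(- \frac{1}{47234}\right) = - \frac{38821}{39213} - \frac{59}{1831403882} = - \frac{71096932416689}{71814840424866}$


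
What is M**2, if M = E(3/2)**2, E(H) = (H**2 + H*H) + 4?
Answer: 83521/16 ≈ 5220.1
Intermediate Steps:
E(H) = 4 + 2*H**2 (E(H) = (H**2 + H**2) + 4 = 2*H**2 + 4 = 4 + 2*H**2)
M = 289/4 (M = (4 + 2*(3/2)**2)**2 = (4 + 2*(9/4))**2 = (4 + 9/2)**2 = (17/2)**2 = 289/4 ≈ 72.250)
M**2 = (289/4)**2 = 83521/16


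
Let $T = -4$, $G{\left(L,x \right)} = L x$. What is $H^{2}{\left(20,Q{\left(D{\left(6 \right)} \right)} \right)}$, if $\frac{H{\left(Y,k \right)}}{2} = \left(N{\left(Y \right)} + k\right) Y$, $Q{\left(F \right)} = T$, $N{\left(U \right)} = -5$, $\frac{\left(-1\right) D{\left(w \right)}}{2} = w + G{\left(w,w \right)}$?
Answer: $129600$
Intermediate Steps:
$D{\left(w \right)} = - 2 w - 2 w^{2}$ ($D{\left(w \right)} = - 2 \left(w + w w\right) = - 2 \left(w + w^{2}\right) = - 2 w - 2 w^{2}$)
$Q{\left(F \right)} = -4$
$H{\left(Y,k \right)} = 2 Y \left(-5 + k\right)$ ($H{\left(Y,k \right)} = 2 \left(-5 + k\right) Y = 2 Y \left(-5 + k\right)$)
$H^{2}{\left(20,Q{\left(D{\left(6 \right)} \right)} \right)} = \left(2 \cdot 20 \left(-5 - 4\right)\right)^{2} = \left(2 \cdot 20 \left(-9\right)\right)^{2} = \left(-360\right)^{2} = 129600$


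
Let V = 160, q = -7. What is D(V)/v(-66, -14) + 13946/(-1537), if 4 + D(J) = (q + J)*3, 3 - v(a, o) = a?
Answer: -262939/106053 ≈ -2.4793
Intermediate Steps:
v(a, o) = 3 - a
D(J) = -25 + 3*J (D(J) = -4 + (-7 + J)*3 = -4 + (-21 + 3*J) = -25 + 3*J)
D(V)/v(-66, -14) + 13946/(-1537) = (-25 + 3*160)/(3 - 1*(-66)) + 13946/(-1537) = (-25 + 480)/(3 + 66) + 13946*(-1/1537) = 455/69 - 13946/1537 = -262939/106053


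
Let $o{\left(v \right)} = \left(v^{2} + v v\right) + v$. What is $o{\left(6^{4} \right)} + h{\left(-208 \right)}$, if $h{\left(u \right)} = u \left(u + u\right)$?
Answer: $3447056$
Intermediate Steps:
$h{\left(u \right)} = 2 u^{2}$ ($h{\left(u \right)} = u 2 u = 2 u^{2}$)
$o{\left(v \right)} = v + 2 v^{2}$ ($o{\left(v \right)} = \left(v^{2} + v^{2}\right) + v = 2 v^{2} + v = v + 2 v^{2}$)
$o{\left(6^{4} \right)} + h{\left(-208 \right)} = 6^{4} \left(1 + 2 \cdot 6^{4}\right) + 2 \left(-208\right)^{2} = 1296 \left(1 + 2 \cdot 1296\right) + 2 \cdot 43264 = 1296 \left(1 + 2592\right) + 86528 = 1296 \cdot 2593 + 86528 = 3360528 + 86528 = 3447056$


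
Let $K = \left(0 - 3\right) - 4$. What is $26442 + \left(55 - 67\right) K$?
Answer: $26526$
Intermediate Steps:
$K = -7$ ($K = -3 - 4 = -7$)
$26442 + \left(55 - 67\right) K = 26442 + \left(55 - 67\right) \left(-7\right) = 26442 - -84 = 26442 + 84 = 26526$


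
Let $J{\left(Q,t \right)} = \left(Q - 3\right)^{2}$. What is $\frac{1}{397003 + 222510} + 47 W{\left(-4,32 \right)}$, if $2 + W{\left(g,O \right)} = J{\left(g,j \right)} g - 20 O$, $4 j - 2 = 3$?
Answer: $- \frac{24400139017}{619513} \approx -39386.0$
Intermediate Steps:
$j = \frac{5}{4}$ ($j = \frac{1}{2} + \frac{1}{4} \cdot 3 = \frac{1}{2} + \frac{3}{4} = \frac{5}{4} \approx 1.25$)
$J{\left(Q,t \right)} = \left(-3 + Q\right)^{2}$
$W{\left(g,O \right)} = -2 - 20 O + g \left(-3 + g\right)^{2}$ ($W{\left(g,O \right)} = -2 - \left(20 O - \left(-3 + g\right)^{2} g\right) = -2 - \left(20 O - g \left(-3 + g\right)^{2}\right) = -2 - 20 O + g \left(-3 + g\right)^{2}$)
$\frac{1}{397003 + 222510} + 47 W{\left(-4,32 \right)} = \frac{1}{397003 + 222510} + 47 \left(-2 - 640 - 4 \left(-3 - 4\right)^{2}\right) = \frac{1}{619513} + 47 \left(-2 - 640 - 4 \left(-7\right)^{2}\right) = \frac{1}{619513} + 47 \left(-2 - 640 - 196\right) = \frac{1}{619513} + 47 \left(-838\right) = \frac{1}{619513} - 39386 = - \frac{24400139017}{619513}$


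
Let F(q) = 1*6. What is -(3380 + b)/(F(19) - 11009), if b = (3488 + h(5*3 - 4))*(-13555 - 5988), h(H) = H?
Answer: -68377577/11003 ≈ -6214.4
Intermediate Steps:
F(q) = 6
b = -68380957 (b = (3488 + (5*3 - 4))*(-13555 - 5988) = (3488 + (15 - 4))*(-19543) = (3488 + 11)*(-19543) = 3499*(-19543) = -68380957)
-(3380 + b)/(F(19) - 11009) = -(3380 - 68380957)/(6 - 11009) = -(-68377577)/(-11003) = -(-68377577)*(-1)/11003 = -1*68377577/11003 = -68377577/11003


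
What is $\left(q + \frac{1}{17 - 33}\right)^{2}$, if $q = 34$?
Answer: $\frac{294849}{256} \approx 1151.8$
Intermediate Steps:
$\left(q + \frac{1}{17 - 33}\right)^{2} = \left(34 + \frac{1}{17 - 33}\right)^{2} = \left(34 + \frac{1}{-16}\right)^{2} = \left(34 - \frac{1}{16}\right)^{2} = \left(\frac{543}{16}\right)^{2} = \frac{294849}{256}$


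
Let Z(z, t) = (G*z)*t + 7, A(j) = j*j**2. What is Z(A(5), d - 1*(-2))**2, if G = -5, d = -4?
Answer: 1580049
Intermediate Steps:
A(j) = j**3
Z(z, t) = 7 - 5*t*z (Z(z, t) = (-5*z)*t + 7 = -5*t*z + 7 = 7 - 5*t*z)
Z(A(5), d - 1*(-2))**2 = (7 - 5*(-4 - 1*(-2))*5**3)**2 = (7 - 5*(-4 + 2)*125)**2 = (7 - 5*(-2)*125)**2 = (7 + 1250)**2 = 1257**2 = 1580049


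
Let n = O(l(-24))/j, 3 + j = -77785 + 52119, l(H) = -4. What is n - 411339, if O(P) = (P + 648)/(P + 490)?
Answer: -366536367505/891081 ≈ -4.1134e+5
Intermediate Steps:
j = -25669 (j = -3 + (-77785 + 52119) = -3 - 25666 = -25669)
O(P) = (648 + P)/(490 + P)
n = -46/891081 (n = ((648 - 4)/(490 - 4))/(-25669) = (644/486)*(-1/25669) = ((1/486)*644)*(-1/25669) = (322/243)*(-1/25669) = -46/891081 ≈ -5.1623e-5)
n - 411339 = -46/891081 - 411339 = -366536367505/891081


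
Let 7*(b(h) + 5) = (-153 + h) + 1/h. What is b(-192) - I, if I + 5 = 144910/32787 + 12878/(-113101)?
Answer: -12718935919963/237327519168 ≈ -53.592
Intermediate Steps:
b(h) = -188/7 + h/7 + 1/(7*h) (b(h) = -5 + ((-153 + h) + 1/h)/7 = -5 + (-153 + h + 1/h)/7 = -5 + (-153/7 + h/7 + 1/(7*h)) = -188/7 + h/7 + 1/(7*h))
I = -2573977511/3708242487 (I = -5 + (144910/32787 + 12878/(-113101)) = -5 + (144910*(1/32787) + 12878*(-1/113101)) = -5 + (144910/32787 - 12878/113101) = -5 + 15967234924/3708242487 = -2573977511/3708242487 ≈ -0.69412)
b(-192) - I = (⅐)*(1 - 192*(-188 - 192))/(-192) - 1*(-2573977511/3708242487) = (⅐)*(-1/192)*(1 - 192*(-380)) + 2573977511/3708242487 = (⅐)*(-1/192)*(1 + 72960) + 2573977511/3708242487 = (⅐)*(-1/192)*72961 + 2573977511/3708242487 = -10423/192 + 2573977511/3708242487 = -12718935919963/237327519168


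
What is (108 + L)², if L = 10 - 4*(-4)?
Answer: 17956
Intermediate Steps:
L = 26 (L = 10 + 16 = 26)
(108 + L)² = (108 + 26)² = 134² = 17956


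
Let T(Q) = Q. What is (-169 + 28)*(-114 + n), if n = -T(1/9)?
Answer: 48269/3 ≈ 16090.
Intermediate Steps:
n = -⅑ (n = -1/9 = -1*⅑ = -⅑ ≈ -0.11111)
(-169 + 28)*(-114 + n) = (-169 + 28)*(-114 - ⅑) = -141*(-1027/9) = 48269/3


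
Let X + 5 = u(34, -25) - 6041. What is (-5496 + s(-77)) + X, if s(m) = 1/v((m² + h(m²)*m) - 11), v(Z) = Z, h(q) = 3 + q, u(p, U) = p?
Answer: -5188335769/450846 ≈ -11508.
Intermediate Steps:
X = -6012 (X = -5 + (34 - 6041) = -5 - 6007 = -6012)
s(m) = 1/(-11 + m² + m*(3 + m²)) (s(m) = 1/((m² + (3 + m²)*m) - 11) = 1/((m² + m*(3 + m²)) - 11) = 1/(-11 + m² + m*(3 + m²)))
(-5496 + s(-77)) + X = (-5496 + 1/(-11 + (-77)² - 77*(3 + (-77)²))) - 6012 = (-5496 + 1/(-11 + 5929 - 77*(3 + 5929))) - 6012 = (-5496 + 1/(-11 + 5929 - 77*5932)) - 6012 = (-5496 + 1/(-11 + 5929 - 456764)) - 6012 = (-5496 + 1/(-450846)) - 6012 = (-5496 - 1/450846) - 6012 = -2477849617/450846 - 6012 = -5188335769/450846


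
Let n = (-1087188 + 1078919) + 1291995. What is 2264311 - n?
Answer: 980585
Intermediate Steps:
n = 1283726 (n = -8269 + 1291995 = 1283726)
2264311 - n = 2264311 - 1*1283726 = 2264311 - 1283726 = 980585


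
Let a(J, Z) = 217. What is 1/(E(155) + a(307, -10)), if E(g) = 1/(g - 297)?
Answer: 142/30813 ≈ 0.0046084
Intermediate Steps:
E(g) = 1/(-297 + g)
1/(E(155) + a(307, -10)) = 1/(1/(-297 + 155) + 217) = 1/(1/(-142) + 217) = 1/(-1/142 + 217) = 1/(30813/142) = 142/30813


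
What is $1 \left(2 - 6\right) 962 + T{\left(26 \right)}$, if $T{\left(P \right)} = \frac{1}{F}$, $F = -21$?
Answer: $- \frac{80809}{21} \approx -3848.0$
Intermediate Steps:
$T{\left(P \right)} = - \frac{1}{21}$ ($T{\left(P \right)} = \frac{1}{-21} = - \frac{1}{21}$)
$1 \left(2 - 6\right) 962 + T{\left(26 \right)} = 1 \left(2 - 6\right) 962 - \frac{1}{21} = 1 \left(-4\right) 962 - \frac{1}{21} = \left(-4\right) 962 - \frac{1}{21} = -3848 - \frac{1}{21} = - \frac{80809}{21}$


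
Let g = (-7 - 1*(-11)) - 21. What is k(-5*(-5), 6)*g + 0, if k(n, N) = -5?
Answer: 85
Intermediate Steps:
g = -17 (g = (-7 + 11) - 21 = 4 - 21 = -17)
k(-5*(-5), 6)*g + 0 = -5*(-17) + 0 = 85 + 0 = 85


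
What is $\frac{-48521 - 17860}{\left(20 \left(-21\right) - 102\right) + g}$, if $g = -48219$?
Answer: $\frac{3161}{2321} \approx 1.3619$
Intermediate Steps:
$\frac{-48521 - 17860}{\left(20 \left(-21\right) - 102\right) + g} = \frac{-48521 - 17860}{\left(20 \left(-21\right) - 102\right) - 48219} = - \frac{66381}{\left(-420 - 102\right) - 48219} = - \frac{66381}{-522 - 48219} = - \frac{66381}{-48741} = \left(-66381\right) \left(- \frac{1}{48741}\right) = \frac{3161}{2321}$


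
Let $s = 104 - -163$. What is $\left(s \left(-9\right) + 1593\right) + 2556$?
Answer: $1746$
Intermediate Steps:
$s = 267$ ($s = 104 + 163 = 267$)
$\left(s \left(-9\right) + 1593\right) + 2556 = \left(267 \left(-9\right) + 1593\right) + 2556 = \left(-2403 + 1593\right) + 2556 = -810 + 2556 = 1746$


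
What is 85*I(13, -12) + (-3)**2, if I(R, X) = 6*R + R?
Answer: 7744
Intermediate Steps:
I(R, X) = 7*R
85*I(13, -12) + (-3)**2 = 85*(7*13) + (-3)**2 = 85*91 + 9 = 7735 + 9 = 7744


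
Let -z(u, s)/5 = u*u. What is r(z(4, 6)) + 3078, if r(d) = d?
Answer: 2998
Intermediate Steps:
z(u, s) = -5*u² (z(u, s) = -5*u*u = -5*u²)
r(z(4, 6)) + 3078 = -5*4² + 3078 = -5*16 + 3078 = -80 + 3078 = 2998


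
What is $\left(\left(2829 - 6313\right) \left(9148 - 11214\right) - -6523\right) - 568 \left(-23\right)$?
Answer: $7217531$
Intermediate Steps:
$\left(\left(2829 - 6313\right) \left(9148 - 11214\right) - -6523\right) - 568 \left(-23\right) = \left(\left(-3484\right) \left(-2066\right) + 6523\right) - -13064 = \left(7197944 + 6523\right) + 13064 = 7204467 + 13064 = 7217531$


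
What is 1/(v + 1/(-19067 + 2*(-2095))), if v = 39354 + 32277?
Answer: 23257/1665922166 ≈ 1.3960e-5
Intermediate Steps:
v = 71631
1/(v + 1/(-19067 + 2*(-2095))) = 1/(71631 + 1/(-19067 + 2*(-2095))) = 1/(71631 + 1/(-19067 - 4190)) = 1/(71631 + 1/(-23257)) = 1/(71631 - 1/23257) = 1/(1665922166/23257) = 23257/1665922166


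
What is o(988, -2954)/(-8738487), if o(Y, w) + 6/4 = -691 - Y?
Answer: 3361/17476974 ≈ 0.00019231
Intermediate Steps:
o(Y, w) = -1385/2 - Y (o(Y, w) = -3/2 + (-691 - Y) = -1385/2 - Y)
o(988, -2954)/(-8738487) = (-1385/2 - 1*988)/(-8738487) = (-1385/2 - 988)*(-1/8738487) = -3361/2*(-1/8738487) = 3361/17476974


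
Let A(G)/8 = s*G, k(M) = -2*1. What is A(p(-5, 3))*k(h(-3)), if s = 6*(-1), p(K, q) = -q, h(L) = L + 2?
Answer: -288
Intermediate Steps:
h(L) = 2 + L
k(M) = -2
s = -6
A(G) = -48*G (A(G) = 8*(-6*G) = -48*G)
A(p(-5, 3))*k(h(-3)) = -(-48)*3*(-2) = -48*(-3)*(-2) = 144*(-2) = -288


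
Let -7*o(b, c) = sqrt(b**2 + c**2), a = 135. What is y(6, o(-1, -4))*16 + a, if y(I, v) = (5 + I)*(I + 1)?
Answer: 1367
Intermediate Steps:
o(b, c) = -sqrt(b**2 + c**2)/7
y(I, v) = (1 + I)*(5 + I) (y(I, v) = (5 + I)*(1 + I) = (1 + I)*(5 + I))
y(6, o(-1, -4))*16 + a = (5 + 6**2 + 6*6)*16 + 135 = (5 + 36 + 36)*16 + 135 = 77*16 + 135 = 1232 + 135 = 1367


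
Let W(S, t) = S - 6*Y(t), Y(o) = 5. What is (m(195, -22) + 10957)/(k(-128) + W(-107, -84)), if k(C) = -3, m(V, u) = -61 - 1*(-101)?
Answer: -1571/20 ≈ -78.550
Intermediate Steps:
m(V, u) = 40 (m(V, u) = -61 + 101 = 40)
W(S, t) = -30 + S (W(S, t) = S - 6*5 = S - 30 = -30 + S)
(m(195, -22) + 10957)/(k(-128) + W(-107, -84)) = (40 + 10957)/(-3 + (-30 - 107)) = 10997/(-3 - 137) = 10997/(-140) = 10997*(-1/140) = -1571/20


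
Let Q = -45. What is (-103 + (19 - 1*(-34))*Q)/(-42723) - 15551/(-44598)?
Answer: 258448399/635120118 ≈ 0.40693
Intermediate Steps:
(-103 + (19 - 1*(-34))*Q)/(-42723) - 15551/(-44598) = (-103 + (19 - 1*(-34))*(-45))/(-42723) - 15551/(-44598) = (-103 + (19 + 34)*(-45))*(-1/42723) - 15551*(-1/44598) = (-103 + 53*(-45))*(-1/42723) + 15551/44598 = (-103 - 2385)*(-1/42723) + 15551/44598 = -2488*(-1/42723) + 15551/44598 = 2488/42723 + 15551/44598 = 258448399/635120118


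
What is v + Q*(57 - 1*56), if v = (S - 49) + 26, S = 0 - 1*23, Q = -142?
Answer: -188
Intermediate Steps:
S = -23 (S = 0 - 23 = -23)
v = -46 (v = (-23 - 49) + 26 = -72 + 26 = -46)
v + Q*(57 - 1*56) = -46 - 142*(57 - 1*56) = -46 - 142*(57 - 56) = -46 - 142*1 = -46 - 142 = -188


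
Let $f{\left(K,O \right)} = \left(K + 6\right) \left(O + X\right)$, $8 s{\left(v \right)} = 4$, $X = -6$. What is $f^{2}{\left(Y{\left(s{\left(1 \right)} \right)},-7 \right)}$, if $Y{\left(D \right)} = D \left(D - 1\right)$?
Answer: $\frac{89401}{16} \approx 5587.6$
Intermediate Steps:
$s{\left(v \right)} = \frac{1}{2}$ ($s{\left(v \right)} = \frac{1}{8} \cdot 4 = \frac{1}{2}$)
$Y{\left(D \right)} = D \left(-1 + D\right)$
$f{\left(K,O \right)} = \left(-6 + O\right) \left(6 + K\right)$ ($f{\left(K,O \right)} = \left(K + 6\right) \left(O - 6\right) = \left(6 + K\right) \left(-6 + O\right) = \left(-6 + O\right) \left(6 + K\right)$)
$f^{2}{\left(Y{\left(s{\left(1 \right)} \right)},-7 \right)} = \left(-36 - 6 \frac{-1 + \frac{1}{2}}{2} + 6 \left(-7\right) + \frac{-1 + \frac{1}{2}}{2} \left(-7\right)\right)^{2} = \left(-36 - 6 \cdot \frac{1}{2} \left(- \frac{1}{2}\right) - 42 + \frac{1}{2} \left(- \frac{1}{2}\right) \left(-7\right)\right)^{2} = \left(-36 - - \frac{3}{2} - 42 - - \frac{7}{4}\right)^{2} = \left(-36 + \frac{3}{2} - 42 + \frac{7}{4}\right)^{2} = \left(- \frac{299}{4}\right)^{2} = \frac{89401}{16}$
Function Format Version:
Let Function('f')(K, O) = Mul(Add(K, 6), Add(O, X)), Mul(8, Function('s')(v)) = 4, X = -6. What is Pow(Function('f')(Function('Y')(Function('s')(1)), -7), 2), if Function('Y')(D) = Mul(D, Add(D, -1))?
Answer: Rational(89401, 16) ≈ 5587.6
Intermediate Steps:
Function('s')(v) = Rational(1, 2) (Function('s')(v) = Mul(Rational(1, 8), 4) = Rational(1, 2))
Function('Y')(D) = Mul(D, Add(-1, D))
Function('f')(K, O) = Mul(Add(-6, O), Add(6, K)) (Function('f')(K, O) = Mul(Add(K, 6), Add(O, -6)) = Mul(Add(6, K), Add(-6, O)) = Mul(Add(-6, O), Add(6, K)))
Pow(Function('f')(Function('Y')(Function('s')(1)), -7), 2) = Pow(Add(-36, Mul(-6, Mul(Rational(1, 2), Add(-1, Rational(1, 2)))), Mul(6, -7), Mul(Mul(Rational(1, 2), Add(-1, Rational(1, 2))), -7)), 2) = Pow(Add(-36, Mul(-6, Mul(Rational(1, 2), Rational(-1, 2))), -42, Mul(Mul(Rational(1, 2), Rational(-1, 2)), -7)), 2) = Pow(Add(-36, Mul(-6, Rational(-1, 4)), -42, Mul(Rational(-1, 4), -7)), 2) = Pow(Add(-36, Rational(3, 2), -42, Rational(7, 4)), 2) = Pow(Rational(-299, 4), 2) = Rational(89401, 16)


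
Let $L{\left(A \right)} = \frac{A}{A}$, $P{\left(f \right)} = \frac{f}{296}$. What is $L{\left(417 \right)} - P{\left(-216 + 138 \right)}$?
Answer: $\frac{187}{148} \approx 1.2635$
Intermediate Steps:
$P{\left(f \right)} = \frac{f}{296}$ ($P{\left(f \right)} = f \frac{1}{296} = \frac{f}{296}$)
$L{\left(A \right)} = 1$
$L{\left(417 \right)} - P{\left(-216 + 138 \right)} = 1 - \frac{-216 + 138}{296} = 1 - \frac{1}{296} \left(-78\right) = 1 - - \frac{39}{148} = 1 + \frac{39}{148} = \frac{187}{148}$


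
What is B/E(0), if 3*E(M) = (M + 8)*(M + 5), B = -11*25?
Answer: -165/8 ≈ -20.625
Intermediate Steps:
B = -275
E(M) = (5 + M)*(8 + M)/3 (E(M) = ((M + 8)*(M + 5))/3 = ((8 + M)*(5 + M))/3 = ((5 + M)*(8 + M))/3 = (5 + M)*(8 + M)/3)
B/E(0) = -275/(40/3 + (⅓)*0² + (13/3)*0) = -275/(40/3 + (⅓)*0 + 0) = -275/(40/3 + 0 + 0) = -275/(40/3) = (3/40)*(-275) = -165/8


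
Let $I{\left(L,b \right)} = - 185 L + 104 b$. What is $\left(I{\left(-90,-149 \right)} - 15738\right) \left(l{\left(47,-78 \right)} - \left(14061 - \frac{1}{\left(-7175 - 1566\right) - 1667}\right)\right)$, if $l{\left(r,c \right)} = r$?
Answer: $\frac{265898610799}{1301} \approx 2.0438 \cdot 10^{8}$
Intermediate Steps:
$\left(I{\left(-90,-149 \right)} - 15738\right) \left(l{\left(47,-78 \right)} - \left(14061 - \frac{1}{\left(-7175 - 1566\right) - 1667}\right)\right) = \left(\left(\left(-185\right) \left(-90\right) + 104 \left(-149\right)\right) - 15738\right) \left(47 - \left(14061 - \frac{1}{\left(-7175 - 1566\right) - 1667}\right)\right) = \left(\left(16650 - 15496\right) - 15738\right) \left(47 - \left(14061 - \frac{1}{\left(-7175 - 1566\right) - 1667}\right)\right) = \left(1154 - 15738\right) \left(47 - \left(14061 - \frac{1}{-8741 - 1667}\right)\right) = - 14584 \left(47 - \left(14061 + \frac{1}{10408}\right)\right) = - 14584 \left(47 - \frac{146346889}{10408}\right) = \left(-14584\right) \left(- \frac{145857713}{10408}\right) = \frac{265898610799}{1301}$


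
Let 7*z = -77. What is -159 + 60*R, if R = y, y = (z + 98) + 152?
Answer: 14181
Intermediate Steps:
z = -11 (z = (⅐)*(-77) = -11)
y = 239 (y = (-11 + 98) + 152 = 87 + 152 = 239)
R = 239
-159 + 60*R = -159 + 60*239 = -159 + 14340 = 14181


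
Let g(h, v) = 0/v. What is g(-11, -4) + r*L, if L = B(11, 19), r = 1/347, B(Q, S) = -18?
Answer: -18/347 ≈ -0.051873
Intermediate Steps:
g(h, v) = 0
r = 1/347 ≈ 0.0028818
L = -18
g(-11, -4) + r*L = 0 + (1/347)*(-18) = 0 - 18/347 = -18/347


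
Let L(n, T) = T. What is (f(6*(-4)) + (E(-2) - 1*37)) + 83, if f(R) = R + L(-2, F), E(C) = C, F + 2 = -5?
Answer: 13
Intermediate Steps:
F = -7 (F = -2 - 5 = -7)
f(R) = -7 + R (f(R) = R - 7 = -7 + R)
(f(6*(-4)) + (E(-2) - 1*37)) + 83 = ((-7 + 6*(-4)) + (-2 - 1*37)) + 83 = ((-7 - 24) + (-2 - 37)) + 83 = (-31 - 39) + 83 = -70 + 83 = 13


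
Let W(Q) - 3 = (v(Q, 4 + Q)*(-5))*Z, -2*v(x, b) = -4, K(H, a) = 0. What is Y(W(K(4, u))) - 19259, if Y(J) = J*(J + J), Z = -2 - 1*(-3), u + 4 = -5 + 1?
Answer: -19161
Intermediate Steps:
u = -8 (u = -4 + (-5 + 1) = -4 - 4 = -8)
v(x, b) = 2 (v(x, b) = -½*(-4) = 2)
Z = 1 (Z = -2 + 3 = 1)
W(Q) = -7 (W(Q) = 3 + (2*(-5))*1 = 3 - 10*1 = 3 - 10 = -7)
Y(J) = 2*J² (Y(J) = J*(2*J) = 2*J²)
Y(W(K(4, u))) - 19259 = 2*(-7)² - 19259 = 2*49 - 19259 = 98 - 19259 = -19161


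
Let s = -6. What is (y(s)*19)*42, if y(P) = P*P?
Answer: 28728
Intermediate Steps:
y(P) = P²
(y(s)*19)*42 = ((-6)²*19)*42 = (36*19)*42 = 684*42 = 28728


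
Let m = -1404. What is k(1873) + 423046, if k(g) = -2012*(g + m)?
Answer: -520582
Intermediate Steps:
k(g) = 2824848 - 2012*g (k(g) = -2012*(g - 1404) = -2012*(-1404 + g) = 2824848 - 2012*g)
k(1873) + 423046 = (2824848 - 2012*1873) + 423046 = (2824848 - 3768476) + 423046 = -943628 + 423046 = -520582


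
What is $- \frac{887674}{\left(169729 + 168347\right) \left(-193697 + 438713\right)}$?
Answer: $- \frac{443837}{41417014608} \approx -1.0716 \cdot 10^{-5}$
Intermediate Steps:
$- \frac{887674}{\left(169729 + 168347\right) \left(-193697 + 438713\right)} = - \frac{887674}{338076 \cdot 245016} = - \frac{887674}{82834029216} = \left(-887674\right) \frac{1}{82834029216} = - \frac{443837}{41417014608}$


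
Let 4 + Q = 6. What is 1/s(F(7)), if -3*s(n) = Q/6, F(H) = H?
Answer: -9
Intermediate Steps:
Q = 2 (Q = -4 + 6 = 2)
s(n) = -⅑ (s(n) = -2/(3*6) = -⅓*⅓ = -⅑)
1/s(F(7)) = 1/(-⅑) = -9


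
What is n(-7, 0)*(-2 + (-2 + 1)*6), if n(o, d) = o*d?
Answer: 0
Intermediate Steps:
n(o, d) = d*o
n(-7, 0)*(-2 + (-2 + 1)*6) = (0*(-7))*(-2 + (-2 + 1)*6) = 0*(-2 - 1*6) = 0*(-2 - 6) = 0*(-8) = 0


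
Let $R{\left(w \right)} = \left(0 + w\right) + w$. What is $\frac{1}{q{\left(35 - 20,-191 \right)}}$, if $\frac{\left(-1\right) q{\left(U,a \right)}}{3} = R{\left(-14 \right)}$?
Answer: $\frac{1}{84} \approx 0.011905$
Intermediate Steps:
$R{\left(w \right)} = 2 w$ ($R{\left(w \right)} = w + w = 2 w$)
$q{\left(U,a \right)} = 84$ ($q{\left(U,a \right)} = - 3 \cdot 2 \left(-14\right) = \left(-3\right) \left(-28\right) = 84$)
$\frac{1}{q{\left(35 - 20,-191 \right)}} = \frac{1}{84}$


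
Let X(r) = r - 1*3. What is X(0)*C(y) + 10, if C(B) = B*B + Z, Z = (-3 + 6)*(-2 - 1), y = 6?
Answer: -71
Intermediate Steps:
X(r) = -3 + r (X(r) = r - 3 = -3 + r)
Z = -9 (Z = 3*(-3) = -9)
C(B) = -9 + B² (C(B) = B*B - 9 = B² - 9 = -9 + B²)
X(0)*C(y) + 10 = (-3 + 0)*(-9 + 6²) + 10 = -3*(-9 + 36) + 10 = -3*27 + 10 = -81 + 10 = -71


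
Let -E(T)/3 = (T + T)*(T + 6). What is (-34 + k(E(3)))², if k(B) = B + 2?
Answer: 37636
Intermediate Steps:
E(T) = -6*T*(6 + T) (E(T) = -3*(T + T)*(T + 6) = -3*2*T*(6 + T) = -6*T*(6 + T))
k(B) = 2 + B
(-34 + k(E(3)))² = (-34 + (2 - 6*3*(6 + 3)))² = (-34 + (2 - 6*3*9))² = (-34 + (2 - 162))² = (-34 - 160)² = (-194)² = 37636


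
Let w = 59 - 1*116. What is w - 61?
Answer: -118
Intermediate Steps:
w = -57 (w = 59 - 116 = -57)
w - 61 = -57 - 61 = -118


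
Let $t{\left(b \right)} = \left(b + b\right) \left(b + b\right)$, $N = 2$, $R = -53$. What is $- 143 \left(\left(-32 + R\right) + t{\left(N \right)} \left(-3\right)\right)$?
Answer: $19019$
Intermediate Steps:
$t{\left(b \right)} = 4 b^{2}$ ($t{\left(b \right)} = 2 b 2 b = 4 b^{2}$)
$- 143 \left(\left(-32 + R\right) + t{\left(N \right)} \left(-3\right)\right) = - 143 \left(\left(-32 - 53\right) + 4 \cdot 2^{2} \left(-3\right)\right) = - 143 \left(-85 + 4 \cdot 4 \left(-3\right)\right) = - 143 \left(-85 + 16 \left(-3\right)\right) = - 143 \left(-85 - 48\right) = \left(-143\right) \left(-133\right) = 19019$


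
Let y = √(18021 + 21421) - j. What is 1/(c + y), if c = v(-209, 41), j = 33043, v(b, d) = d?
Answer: -16501/544546281 - √39442/1089092562 ≈ -3.0485e-5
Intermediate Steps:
y = -33043 + √39442 (y = √(18021 + 21421) - 1*33043 = √39442 - 33043 = -33043 + √39442 ≈ -32844.)
c = 41
1/(c + y) = 1/(41 + (-33043 + √39442)) = 1/(-33002 + √39442)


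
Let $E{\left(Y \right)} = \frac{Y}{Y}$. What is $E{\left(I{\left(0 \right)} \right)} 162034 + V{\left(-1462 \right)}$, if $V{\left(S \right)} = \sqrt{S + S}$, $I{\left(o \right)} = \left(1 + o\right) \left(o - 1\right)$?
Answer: $162034 + 2 i \sqrt{731} \approx 1.6203 \cdot 10^{5} + 54.074 i$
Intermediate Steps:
$I{\left(o \right)} = \left(1 + o\right) \left(-1 + o\right)$
$V{\left(S \right)} = \sqrt{2} \sqrt{S}$ ($V{\left(S \right)} = \sqrt{2 S} = \sqrt{2} \sqrt{S}$)
$E{\left(Y \right)} = 1$
$E{\left(I{\left(0 \right)} \right)} 162034 + V{\left(-1462 \right)} = 1 \cdot 162034 + \sqrt{2} \sqrt{-1462} = 162034 + \sqrt{2} i \sqrt{1462} = 162034 + 2 i \sqrt{731}$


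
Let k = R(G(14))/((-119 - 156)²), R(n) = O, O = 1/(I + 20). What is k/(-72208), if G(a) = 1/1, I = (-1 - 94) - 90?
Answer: 1/901020450000 ≈ 1.1099e-12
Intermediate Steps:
I = -185 (I = -95 - 90 = -185)
G(a) = 1
O = -1/165 (O = 1/(-185 + 20) = 1/(-165) = -1/165 ≈ -0.0060606)
R(n) = -1/165
k = -1/12478125 (k = -1/(165*(-119 - 156)²) = -1/(165*((-275)²)) = -1/165/75625 = -1/165*1/75625 = -1/12478125 ≈ -8.0140e-8)
k/(-72208) = -1/12478125/(-72208) = -1/12478125*(-1/72208) = 1/901020450000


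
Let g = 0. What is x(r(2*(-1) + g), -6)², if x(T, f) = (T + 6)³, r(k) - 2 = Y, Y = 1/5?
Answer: 4750104241/15625 ≈ 3.0401e+5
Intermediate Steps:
Y = ⅕ ≈ 0.20000
r(k) = 11/5 (r(k) = 2 + ⅕ = 11/5)
x(T, f) = (6 + T)³
x(r(2*(-1) + g), -6)² = ((6 + 11/5)³)² = ((41/5)³)² = (68921/125)² = 4750104241/15625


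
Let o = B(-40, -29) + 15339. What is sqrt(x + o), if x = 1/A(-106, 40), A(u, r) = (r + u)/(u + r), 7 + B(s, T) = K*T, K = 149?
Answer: 2*sqrt(2753) ≈ 104.94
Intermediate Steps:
B(s, T) = -7 + 149*T
A(u, r) = 1 (A(u, r) = (r + u)/(r + u) = 1)
o = 11011 (o = (-7 + 149*(-29)) + 15339 = (-7 - 4321) + 15339 = -4328 + 15339 = 11011)
x = 1 (x = 1/1 = 1)
sqrt(x + o) = sqrt(1 + 11011) = sqrt(11012) = 2*sqrt(2753)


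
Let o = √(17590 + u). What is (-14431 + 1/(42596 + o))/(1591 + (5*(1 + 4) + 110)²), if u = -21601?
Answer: (-14431*√4011 + 614702875*I)/(19816*(√4011 - 42596*I)) ≈ -0.72825 - 1.819e-12*I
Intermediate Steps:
o = I*√4011 (o = √(17590 - 21601) = √(-4011) = I*√4011 ≈ 63.332*I)
(-14431 + 1/(42596 + o))/(1591 + (5*(1 + 4) + 110)²) = (-14431 + 1/(42596 + I*√4011))/(1591 + (5*(1 + 4) + 110)²) = (-14431 + 1/(42596 + I*√4011))/(1591 + (5*5 + 110)²) = (-14431 + 1/(42596 + I*√4011))/(1591 + (25 + 110)²) = (-14431 + 1/(42596 + I*√4011))/(1591 + 135²) = (-14431 + 1/(42596 + I*√4011))/(1591 + 18225) = (-14431 + 1/(42596 + I*√4011))/19816 = (-14431 + 1/(42596 + I*√4011))*(1/19816) = -14431/19816 + 1/(19816*(42596 + I*√4011))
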